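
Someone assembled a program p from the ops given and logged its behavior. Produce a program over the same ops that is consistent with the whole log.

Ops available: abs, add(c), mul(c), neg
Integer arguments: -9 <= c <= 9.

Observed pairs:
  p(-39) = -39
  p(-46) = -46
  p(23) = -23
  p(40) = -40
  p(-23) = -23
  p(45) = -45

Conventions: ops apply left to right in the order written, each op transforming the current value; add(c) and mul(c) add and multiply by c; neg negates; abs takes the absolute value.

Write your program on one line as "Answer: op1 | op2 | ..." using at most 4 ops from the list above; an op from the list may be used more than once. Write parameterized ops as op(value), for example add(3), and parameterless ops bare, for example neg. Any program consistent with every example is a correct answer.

mul(-1) | abs | neg

Check, running the answer program on each example:
  -39 -> 39 -> 39 -> -39
  -46 -> 46 -> 46 -> -46
  23 -> -23 -> 23 -> -23
  40 -> -40 -> 40 -> -40
  -23 -> 23 -> 23 -> -23
  45 -> -45 -> 45 -> -45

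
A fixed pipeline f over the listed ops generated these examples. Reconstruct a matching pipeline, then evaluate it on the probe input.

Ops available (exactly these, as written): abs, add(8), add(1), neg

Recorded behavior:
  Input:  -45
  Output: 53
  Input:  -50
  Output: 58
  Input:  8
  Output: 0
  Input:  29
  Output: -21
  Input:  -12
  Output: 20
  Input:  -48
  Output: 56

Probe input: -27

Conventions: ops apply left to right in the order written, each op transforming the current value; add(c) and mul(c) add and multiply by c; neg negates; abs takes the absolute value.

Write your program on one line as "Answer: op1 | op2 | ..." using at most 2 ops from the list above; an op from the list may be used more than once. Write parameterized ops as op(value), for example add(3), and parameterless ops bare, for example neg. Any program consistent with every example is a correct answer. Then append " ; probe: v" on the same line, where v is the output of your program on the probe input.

neg | add(8) ; probe: 35

Check, running the answer program on each example:
  -45 -> 45 -> 53
  -50 -> 50 -> 58
  8 -> -8 -> 0
  29 -> -29 -> -21
  -12 -> 12 -> 20
  -48 -> 48 -> 56
  probe: -27 -> 27 -> 35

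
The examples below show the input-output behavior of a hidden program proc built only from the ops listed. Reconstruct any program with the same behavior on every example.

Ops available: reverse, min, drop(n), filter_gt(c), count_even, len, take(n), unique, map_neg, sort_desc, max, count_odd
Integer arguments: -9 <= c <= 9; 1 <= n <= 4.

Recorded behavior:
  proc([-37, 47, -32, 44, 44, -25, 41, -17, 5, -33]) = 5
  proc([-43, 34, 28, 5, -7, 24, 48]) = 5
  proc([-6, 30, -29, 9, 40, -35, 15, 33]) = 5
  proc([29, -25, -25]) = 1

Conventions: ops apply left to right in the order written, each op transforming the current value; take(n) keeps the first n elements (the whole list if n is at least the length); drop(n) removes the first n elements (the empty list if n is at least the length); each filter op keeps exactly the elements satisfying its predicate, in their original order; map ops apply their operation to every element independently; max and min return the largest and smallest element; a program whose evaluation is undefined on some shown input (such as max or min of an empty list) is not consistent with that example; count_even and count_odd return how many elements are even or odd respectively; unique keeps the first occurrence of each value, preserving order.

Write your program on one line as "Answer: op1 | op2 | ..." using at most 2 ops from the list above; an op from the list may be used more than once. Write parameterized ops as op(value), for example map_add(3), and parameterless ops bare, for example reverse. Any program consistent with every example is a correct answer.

filter_gt(-4) | len

Check, running the answer program on each example:
  [-37, 47, -32, 44, 44, -25, 41, -17, 5, -33] -> [47, 44, 44, 41, 5] -> 5
  [-43, 34, 28, 5, -7, 24, 48] -> [34, 28, 5, 24, 48] -> 5
  [-6, 30, -29, 9, 40, -35, 15, 33] -> [30, 9, 40, 15, 33] -> 5
  [29, -25, -25] -> [29] -> 1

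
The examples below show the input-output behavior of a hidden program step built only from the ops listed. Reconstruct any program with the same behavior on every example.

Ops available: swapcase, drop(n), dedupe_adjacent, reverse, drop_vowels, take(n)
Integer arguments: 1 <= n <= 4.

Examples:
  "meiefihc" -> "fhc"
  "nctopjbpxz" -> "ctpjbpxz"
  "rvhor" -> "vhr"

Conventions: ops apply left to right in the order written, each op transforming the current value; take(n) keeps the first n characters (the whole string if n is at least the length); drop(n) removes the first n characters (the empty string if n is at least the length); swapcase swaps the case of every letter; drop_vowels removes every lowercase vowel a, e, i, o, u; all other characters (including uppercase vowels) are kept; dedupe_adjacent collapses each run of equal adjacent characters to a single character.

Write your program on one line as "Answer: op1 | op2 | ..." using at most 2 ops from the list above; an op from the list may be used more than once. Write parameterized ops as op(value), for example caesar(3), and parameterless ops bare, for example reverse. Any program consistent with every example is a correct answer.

drop_vowels | drop(1)

Check, running the answer program on each example:
  "meiefihc" -> "mfhc" -> "fhc"
  "nctopjbpxz" -> "nctpjbpxz" -> "ctpjbpxz"
  "rvhor" -> "rvhr" -> "vhr"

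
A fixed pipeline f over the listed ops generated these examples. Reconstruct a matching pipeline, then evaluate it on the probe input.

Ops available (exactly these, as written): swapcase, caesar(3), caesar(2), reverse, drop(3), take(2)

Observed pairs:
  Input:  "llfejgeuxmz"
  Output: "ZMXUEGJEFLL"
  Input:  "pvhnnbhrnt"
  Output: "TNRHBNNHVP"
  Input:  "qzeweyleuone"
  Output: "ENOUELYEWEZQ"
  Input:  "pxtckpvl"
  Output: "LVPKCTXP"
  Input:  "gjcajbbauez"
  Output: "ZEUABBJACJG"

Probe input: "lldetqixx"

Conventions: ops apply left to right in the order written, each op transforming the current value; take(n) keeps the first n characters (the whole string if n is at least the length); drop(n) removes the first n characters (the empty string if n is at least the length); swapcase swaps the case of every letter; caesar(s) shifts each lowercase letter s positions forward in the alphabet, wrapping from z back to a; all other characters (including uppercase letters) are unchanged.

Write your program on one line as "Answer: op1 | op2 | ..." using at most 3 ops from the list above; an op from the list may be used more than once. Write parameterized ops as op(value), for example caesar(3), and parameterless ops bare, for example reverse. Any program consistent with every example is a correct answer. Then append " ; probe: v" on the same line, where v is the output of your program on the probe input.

swapcase | reverse ; probe: "XXIQTEDLL"

Check, running the answer program on each example:
  "llfejgeuxmz" -> "LLFEJGEUXMZ" -> "ZMXUEGJEFLL"
  "pvhnnbhrnt" -> "PVHNNBHRNT" -> "TNRHBNNHVP"
  "qzeweyleuone" -> "QZEWEYLEUONE" -> "ENOUELYEWEZQ"
  "pxtckpvl" -> "PXTCKPVL" -> "LVPKCTXP"
  "gjcajbbauez" -> "GJCAJBBAUEZ" -> "ZEUABBJACJG"
  probe: "lldetqixx" -> "LLDETQIXX" -> "XXIQTEDLL"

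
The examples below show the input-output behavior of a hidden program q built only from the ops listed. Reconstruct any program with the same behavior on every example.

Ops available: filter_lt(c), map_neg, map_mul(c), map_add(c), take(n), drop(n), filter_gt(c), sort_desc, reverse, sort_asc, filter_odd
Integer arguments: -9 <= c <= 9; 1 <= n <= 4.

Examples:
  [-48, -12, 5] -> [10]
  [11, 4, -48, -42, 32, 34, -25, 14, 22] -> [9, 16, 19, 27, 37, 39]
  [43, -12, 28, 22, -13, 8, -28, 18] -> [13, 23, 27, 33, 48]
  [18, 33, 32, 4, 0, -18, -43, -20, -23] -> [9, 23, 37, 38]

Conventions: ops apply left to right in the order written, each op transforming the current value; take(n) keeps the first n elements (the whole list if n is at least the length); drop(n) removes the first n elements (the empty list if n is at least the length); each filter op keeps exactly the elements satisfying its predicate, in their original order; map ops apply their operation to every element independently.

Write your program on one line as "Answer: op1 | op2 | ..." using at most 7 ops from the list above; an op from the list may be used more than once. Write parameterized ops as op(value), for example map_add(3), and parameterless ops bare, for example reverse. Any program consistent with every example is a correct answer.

map_add(5) | map_mul(-1) | sort_desc | filter_lt(4) | map_neg | filter_gt(8)

Check, running the answer program on each example:
  [-48, -12, 5] -> [-43, -7, 10] -> [43, 7, -10] -> [43, 7, -10] -> [-10] -> [10] -> [10]
  [11, 4, -48, -42, 32, 34, -25, 14, 22] -> [16, 9, -43, -37, 37, 39, -20, 19, 27] -> [-16, -9, 43, 37, -37, -39, 20, -19, -27] -> [43, 37, 20, -9, -16, -19, -27, -37, -39] -> [-9, -16, -19, -27, -37, -39] -> [9, 16, 19, 27, 37, 39] -> [9, 16, 19, 27, 37, 39]
  [43, -12, 28, 22, -13, 8, -28, 18] -> [48, -7, 33, 27, -8, 13, -23, 23] -> [-48, 7, -33, -27, 8, -13, 23, -23] -> [23, 8, 7, -13, -23, -27, -33, -48] -> [-13, -23, -27, -33, -48] -> [13, 23, 27, 33, 48] -> [13, 23, 27, 33, 48]
  [18, 33, 32, 4, 0, -18, -43, -20, -23] -> [23, 38, 37, 9, 5, -13, -38, -15, -18] -> [-23, -38, -37, -9, -5, 13, 38, 15, 18] -> [38, 18, 15, 13, -5, -9, -23, -37, -38] -> [-5, -9, -23, -37, -38] -> [5, 9, 23, 37, 38] -> [9, 23, 37, 38]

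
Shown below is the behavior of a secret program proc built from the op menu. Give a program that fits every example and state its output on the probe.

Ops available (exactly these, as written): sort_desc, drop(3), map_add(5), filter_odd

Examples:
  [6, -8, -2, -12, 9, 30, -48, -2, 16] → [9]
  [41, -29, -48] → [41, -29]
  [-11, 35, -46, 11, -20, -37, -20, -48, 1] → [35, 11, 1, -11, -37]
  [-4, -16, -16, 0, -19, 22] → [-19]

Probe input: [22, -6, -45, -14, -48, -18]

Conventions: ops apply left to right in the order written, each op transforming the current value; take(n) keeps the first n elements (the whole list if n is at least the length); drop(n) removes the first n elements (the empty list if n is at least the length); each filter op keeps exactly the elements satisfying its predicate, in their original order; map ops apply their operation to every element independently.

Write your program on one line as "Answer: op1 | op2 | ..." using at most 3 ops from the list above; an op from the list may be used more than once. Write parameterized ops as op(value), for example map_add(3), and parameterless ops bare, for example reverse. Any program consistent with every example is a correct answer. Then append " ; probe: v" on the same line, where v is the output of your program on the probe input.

sort_desc | filter_odd ; probe: [-45]

Check, running the answer program on each example:
  [6, -8, -2, -12, 9, 30, -48, -2, 16] -> [30, 16, 9, 6, -2, -2, -8, -12, -48] -> [9]
  [41, -29, -48] -> [41, -29, -48] -> [41, -29]
  [-11, 35, -46, 11, -20, -37, -20, -48, 1] -> [35, 11, 1, -11, -20, -20, -37, -46, -48] -> [35, 11, 1, -11, -37]
  [-4, -16, -16, 0, -19, 22] -> [22, 0, -4, -16, -16, -19] -> [-19]
  probe: [22, -6, -45, -14, -48, -18] -> [22, -6, -14, -18, -45, -48] -> [-45]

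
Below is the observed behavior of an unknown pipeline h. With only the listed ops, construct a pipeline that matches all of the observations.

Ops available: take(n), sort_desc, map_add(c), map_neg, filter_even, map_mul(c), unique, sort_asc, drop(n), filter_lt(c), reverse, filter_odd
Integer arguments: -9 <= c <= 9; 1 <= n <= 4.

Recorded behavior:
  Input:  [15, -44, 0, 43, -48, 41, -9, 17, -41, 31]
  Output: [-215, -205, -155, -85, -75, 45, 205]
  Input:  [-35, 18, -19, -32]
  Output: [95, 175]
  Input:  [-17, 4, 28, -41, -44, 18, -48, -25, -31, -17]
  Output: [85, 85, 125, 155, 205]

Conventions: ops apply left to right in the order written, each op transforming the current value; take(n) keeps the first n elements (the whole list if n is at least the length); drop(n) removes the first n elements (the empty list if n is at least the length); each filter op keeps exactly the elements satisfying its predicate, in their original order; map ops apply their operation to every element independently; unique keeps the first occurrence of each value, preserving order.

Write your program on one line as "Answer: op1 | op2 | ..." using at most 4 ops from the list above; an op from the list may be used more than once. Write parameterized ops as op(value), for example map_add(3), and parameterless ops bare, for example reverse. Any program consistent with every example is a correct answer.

map_mul(-5) | sort_desc | reverse | filter_odd

Check, running the answer program on each example:
  [15, -44, 0, 43, -48, 41, -9, 17, -41, 31] -> [-75, 220, 0, -215, 240, -205, 45, -85, 205, -155] -> [240, 220, 205, 45, 0, -75, -85, -155, -205, -215] -> [-215, -205, -155, -85, -75, 0, 45, 205, 220, 240] -> [-215, -205, -155, -85, -75, 45, 205]
  [-35, 18, -19, -32] -> [175, -90, 95, 160] -> [175, 160, 95, -90] -> [-90, 95, 160, 175] -> [95, 175]
  [-17, 4, 28, -41, -44, 18, -48, -25, -31, -17] -> [85, -20, -140, 205, 220, -90, 240, 125, 155, 85] -> [240, 220, 205, 155, 125, 85, 85, -20, -90, -140] -> [-140, -90, -20, 85, 85, 125, 155, 205, 220, 240] -> [85, 85, 125, 155, 205]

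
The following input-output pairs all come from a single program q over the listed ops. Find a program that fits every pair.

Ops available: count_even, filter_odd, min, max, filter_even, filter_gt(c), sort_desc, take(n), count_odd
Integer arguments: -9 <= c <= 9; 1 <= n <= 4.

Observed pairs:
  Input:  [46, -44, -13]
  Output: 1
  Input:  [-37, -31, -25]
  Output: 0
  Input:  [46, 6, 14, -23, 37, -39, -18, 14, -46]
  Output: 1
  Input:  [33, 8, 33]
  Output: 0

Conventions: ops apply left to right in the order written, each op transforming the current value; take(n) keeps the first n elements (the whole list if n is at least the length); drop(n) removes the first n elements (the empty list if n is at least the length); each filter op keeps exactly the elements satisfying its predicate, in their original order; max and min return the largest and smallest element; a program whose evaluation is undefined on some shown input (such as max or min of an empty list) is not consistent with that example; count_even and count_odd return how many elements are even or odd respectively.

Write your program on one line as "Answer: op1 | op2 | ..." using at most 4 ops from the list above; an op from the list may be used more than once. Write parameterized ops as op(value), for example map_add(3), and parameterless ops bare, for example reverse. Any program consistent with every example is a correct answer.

take(1) | filter_gt(-8) | count_even

Check, running the answer program on each example:
  [46, -44, -13] -> [46] -> [46] -> 1
  [-37, -31, -25] -> [-37] -> [] -> 0
  [46, 6, 14, -23, 37, -39, -18, 14, -46] -> [46] -> [46] -> 1
  [33, 8, 33] -> [33] -> [33] -> 0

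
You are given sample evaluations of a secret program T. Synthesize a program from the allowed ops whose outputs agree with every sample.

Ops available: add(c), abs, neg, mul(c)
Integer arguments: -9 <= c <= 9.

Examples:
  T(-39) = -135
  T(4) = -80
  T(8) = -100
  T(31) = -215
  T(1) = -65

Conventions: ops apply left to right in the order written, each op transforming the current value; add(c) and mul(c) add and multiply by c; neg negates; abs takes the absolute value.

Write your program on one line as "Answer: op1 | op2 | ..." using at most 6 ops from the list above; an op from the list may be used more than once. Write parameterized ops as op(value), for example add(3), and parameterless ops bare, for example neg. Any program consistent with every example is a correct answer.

add(6) | neg | add(-6) | abs | mul(-5)

Check, running the answer program on each example:
  -39 -> -33 -> 33 -> 27 -> 27 -> -135
  4 -> 10 -> -10 -> -16 -> 16 -> -80
  8 -> 14 -> -14 -> -20 -> 20 -> -100
  31 -> 37 -> -37 -> -43 -> 43 -> -215
  1 -> 7 -> -7 -> -13 -> 13 -> -65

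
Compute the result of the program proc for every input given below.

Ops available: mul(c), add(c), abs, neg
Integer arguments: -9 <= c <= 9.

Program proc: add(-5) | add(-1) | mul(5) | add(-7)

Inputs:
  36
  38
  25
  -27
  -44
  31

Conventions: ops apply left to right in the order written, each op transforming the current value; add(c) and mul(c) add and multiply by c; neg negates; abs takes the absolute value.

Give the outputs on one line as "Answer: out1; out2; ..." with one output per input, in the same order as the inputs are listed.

Execution, op by op:
  36 -> 31 -> 30 -> 150 -> 143
  38 -> 33 -> 32 -> 160 -> 153
  25 -> 20 -> 19 -> 95 -> 88
  -27 -> -32 -> -33 -> -165 -> -172
  -44 -> -49 -> -50 -> -250 -> -257
  31 -> 26 -> 25 -> 125 -> 118

143; 153; 88; -172; -257; 118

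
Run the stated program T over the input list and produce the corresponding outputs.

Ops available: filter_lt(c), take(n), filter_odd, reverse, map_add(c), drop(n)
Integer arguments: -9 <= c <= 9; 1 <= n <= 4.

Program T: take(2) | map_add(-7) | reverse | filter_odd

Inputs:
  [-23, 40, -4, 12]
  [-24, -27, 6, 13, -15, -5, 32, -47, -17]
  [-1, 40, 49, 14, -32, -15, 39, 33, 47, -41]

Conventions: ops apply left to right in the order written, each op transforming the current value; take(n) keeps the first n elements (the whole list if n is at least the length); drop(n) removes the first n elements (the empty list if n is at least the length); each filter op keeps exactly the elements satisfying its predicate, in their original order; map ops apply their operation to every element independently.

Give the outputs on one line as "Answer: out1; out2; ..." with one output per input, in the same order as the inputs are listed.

Execution, op by op:
  [-23, 40, -4, 12] -> [-23, 40] -> [-30, 33] -> [33, -30] -> [33]
  [-24, -27, 6, 13, -15, -5, 32, -47, -17] -> [-24, -27] -> [-31, -34] -> [-34, -31] -> [-31]
  [-1, 40, 49, 14, -32, -15, 39, 33, 47, -41] -> [-1, 40] -> [-8, 33] -> [33, -8] -> [33]

[33]; [-31]; [33]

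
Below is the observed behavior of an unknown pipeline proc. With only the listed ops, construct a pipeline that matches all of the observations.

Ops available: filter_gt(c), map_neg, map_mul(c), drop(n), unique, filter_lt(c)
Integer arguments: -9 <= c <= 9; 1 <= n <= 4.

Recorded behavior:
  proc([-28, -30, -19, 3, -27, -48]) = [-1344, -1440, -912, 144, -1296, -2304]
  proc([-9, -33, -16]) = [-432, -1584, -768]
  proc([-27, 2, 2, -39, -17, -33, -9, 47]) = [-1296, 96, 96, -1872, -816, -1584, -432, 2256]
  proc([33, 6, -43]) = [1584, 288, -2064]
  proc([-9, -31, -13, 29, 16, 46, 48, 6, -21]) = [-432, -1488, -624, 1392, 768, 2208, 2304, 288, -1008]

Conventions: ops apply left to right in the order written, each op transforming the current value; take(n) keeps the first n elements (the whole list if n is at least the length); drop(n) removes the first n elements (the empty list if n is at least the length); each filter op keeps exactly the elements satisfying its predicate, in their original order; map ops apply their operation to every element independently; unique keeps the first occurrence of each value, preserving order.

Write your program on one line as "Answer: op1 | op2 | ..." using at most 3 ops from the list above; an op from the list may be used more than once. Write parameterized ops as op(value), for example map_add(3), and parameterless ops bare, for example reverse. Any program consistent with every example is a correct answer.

map_mul(-6) | map_mul(-8)

Check, running the answer program on each example:
  [-28, -30, -19, 3, -27, -48] -> [168, 180, 114, -18, 162, 288] -> [-1344, -1440, -912, 144, -1296, -2304]
  [-9, -33, -16] -> [54, 198, 96] -> [-432, -1584, -768]
  [-27, 2, 2, -39, -17, -33, -9, 47] -> [162, -12, -12, 234, 102, 198, 54, -282] -> [-1296, 96, 96, -1872, -816, -1584, -432, 2256]
  [33, 6, -43] -> [-198, -36, 258] -> [1584, 288, -2064]
  [-9, -31, -13, 29, 16, 46, 48, 6, -21] -> [54, 186, 78, -174, -96, -276, -288, -36, 126] -> [-432, -1488, -624, 1392, 768, 2208, 2304, 288, -1008]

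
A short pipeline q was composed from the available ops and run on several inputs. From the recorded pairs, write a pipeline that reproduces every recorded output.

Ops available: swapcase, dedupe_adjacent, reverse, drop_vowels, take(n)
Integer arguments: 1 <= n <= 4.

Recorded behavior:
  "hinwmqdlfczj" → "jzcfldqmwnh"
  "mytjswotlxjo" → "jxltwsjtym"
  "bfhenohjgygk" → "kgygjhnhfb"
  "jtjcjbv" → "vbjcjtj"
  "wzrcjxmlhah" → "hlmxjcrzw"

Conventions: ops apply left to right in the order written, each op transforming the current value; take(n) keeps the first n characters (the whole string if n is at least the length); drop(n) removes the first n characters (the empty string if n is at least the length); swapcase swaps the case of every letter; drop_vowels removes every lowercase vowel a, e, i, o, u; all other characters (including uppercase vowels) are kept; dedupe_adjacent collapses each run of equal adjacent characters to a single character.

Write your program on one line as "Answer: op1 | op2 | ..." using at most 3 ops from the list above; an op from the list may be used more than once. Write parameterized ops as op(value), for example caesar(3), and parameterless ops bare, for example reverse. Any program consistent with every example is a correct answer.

reverse | drop_vowels | dedupe_adjacent

Check, running the answer program on each example:
  "hinwmqdlfczj" -> "jzcfldqmwnih" -> "jzcfldqmwnh" -> "jzcfldqmwnh"
  "mytjswotlxjo" -> "ojxltowsjtym" -> "jxltwsjtym" -> "jxltwsjtym"
  "bfhenohjgygk" -> "kgygjhonehfb" -> "kgygjhnhfb" -> "kgygjhnhfb"
  "jtjcjbv" -> "vbjcjtj" -> "vbjcjtj" -> "vbjcjtj"
  "wzrcjxmlhah" -> "hahlmxjcrzw" -> "hhlmxjcrzw" -> "hlmxjcrzw"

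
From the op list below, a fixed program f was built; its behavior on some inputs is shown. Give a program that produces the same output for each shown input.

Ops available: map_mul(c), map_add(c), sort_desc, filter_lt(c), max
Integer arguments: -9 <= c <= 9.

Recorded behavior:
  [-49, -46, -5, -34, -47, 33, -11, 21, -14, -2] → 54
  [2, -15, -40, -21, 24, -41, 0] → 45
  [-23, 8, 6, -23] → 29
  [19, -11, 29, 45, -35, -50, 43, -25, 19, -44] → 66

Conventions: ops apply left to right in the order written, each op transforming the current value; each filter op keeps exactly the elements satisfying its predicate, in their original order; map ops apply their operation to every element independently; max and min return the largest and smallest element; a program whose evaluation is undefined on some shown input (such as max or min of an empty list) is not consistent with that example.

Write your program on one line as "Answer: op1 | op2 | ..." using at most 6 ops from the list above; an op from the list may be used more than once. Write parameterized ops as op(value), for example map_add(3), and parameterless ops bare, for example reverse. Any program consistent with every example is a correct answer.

map_add(8) | map_add(7) | sort_desc | map_add(6) | max

Check, running the answer program on each example:
  [-49, -46, -5, -34, -47, 33, -11, 21, -14, -2] -> [-41, -38, 3, -26, -39, 41, -3, 29, -6, 6] -> [-34, -31, 10, -19, -32, 48, 4, 36, 1, 13] -> [48, 36, 13, 10, 4, 1, -19, -31, -32, -34] -> [54, 42, 19, 16, 10, 7, -13, -25, -26, -28] -> 54
  [2, -15, -40, -21, 24, -41, 0] -> [10, -7, -32, -13, 32, -33, 8] -> [17, 0, -25, -6, 39, -26, 15] -> [39, 17, 15, 0, -6, -25, -26] -> [45, 23, 21, 6, 0, -19, -20] -> 45
  [-23, 8, 6, -23] -> [-15, 16, 14, -15] -> [-8, 23, 21, -8] -> [23, 21, -8, -8] -> [29, 27, -2, -2] -> 29
  [19, -11, 29, 45, -35, -50, 43, -25, 19, -44] -> [27, -3, 37, 53, -27, -42, 51, -17, 27, -36] -> [34, 4, 44, 60, -20, -35, 58, -10, 34, -29] -> [60, 58, 44, 34, 34, 4, -10, -20, -29, -35] -> [66, 64, 50, 40, 40, 10, -4, -14, -23, -29] -> 66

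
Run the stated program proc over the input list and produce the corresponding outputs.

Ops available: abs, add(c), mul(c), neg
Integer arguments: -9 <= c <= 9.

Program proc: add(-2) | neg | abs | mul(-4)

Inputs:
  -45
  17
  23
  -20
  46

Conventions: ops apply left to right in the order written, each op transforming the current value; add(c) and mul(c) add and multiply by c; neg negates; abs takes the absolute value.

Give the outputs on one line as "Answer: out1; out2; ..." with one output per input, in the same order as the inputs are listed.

Execution, op by op:
  -45 -> -47 -> 47 -> 47 -> -188
  17 -> 15 -> -15 -> 15 -> -60
  23 -> 21 -> -21 -> 21 -> -84
  -20 -> -22 -> 22 -> 22 -> -88
  46 -> 44 -> -44 -> 44 -> -176

-188; -60; -84; -88; -176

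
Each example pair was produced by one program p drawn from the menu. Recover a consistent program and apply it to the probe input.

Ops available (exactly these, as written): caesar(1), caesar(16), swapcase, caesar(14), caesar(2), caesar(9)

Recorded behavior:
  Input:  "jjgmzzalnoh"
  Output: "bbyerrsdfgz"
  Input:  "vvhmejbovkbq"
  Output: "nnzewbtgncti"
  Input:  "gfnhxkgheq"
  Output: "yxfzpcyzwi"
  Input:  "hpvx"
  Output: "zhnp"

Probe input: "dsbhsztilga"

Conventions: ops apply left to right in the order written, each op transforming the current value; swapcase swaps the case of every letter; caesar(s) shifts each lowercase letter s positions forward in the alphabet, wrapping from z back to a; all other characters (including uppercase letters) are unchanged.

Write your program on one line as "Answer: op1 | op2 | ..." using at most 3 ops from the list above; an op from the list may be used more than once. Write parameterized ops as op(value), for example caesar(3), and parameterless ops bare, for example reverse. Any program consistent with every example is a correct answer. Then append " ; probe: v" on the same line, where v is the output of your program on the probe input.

caesar(2) | caesar(16) ; probe: "vktzkrladys"

Check, running the answer program on each example:
  "jjgmzzalnoh" -> "lliobbcnpqj" -> "bbyerrsdfgz"
  "vvhmejbovkbq" -> "xxjogldqxmds" -> "nnzewbtgncti"
  "gfnhxkgheq" -> "ihpjzmijgs" -> "yxfzpcyzwi"
  "hpvx" -> "jrxz" -> "zhnp"
  probe: "dsbhsztilga" -> "fudjubvknic" -> "vktzkrladys"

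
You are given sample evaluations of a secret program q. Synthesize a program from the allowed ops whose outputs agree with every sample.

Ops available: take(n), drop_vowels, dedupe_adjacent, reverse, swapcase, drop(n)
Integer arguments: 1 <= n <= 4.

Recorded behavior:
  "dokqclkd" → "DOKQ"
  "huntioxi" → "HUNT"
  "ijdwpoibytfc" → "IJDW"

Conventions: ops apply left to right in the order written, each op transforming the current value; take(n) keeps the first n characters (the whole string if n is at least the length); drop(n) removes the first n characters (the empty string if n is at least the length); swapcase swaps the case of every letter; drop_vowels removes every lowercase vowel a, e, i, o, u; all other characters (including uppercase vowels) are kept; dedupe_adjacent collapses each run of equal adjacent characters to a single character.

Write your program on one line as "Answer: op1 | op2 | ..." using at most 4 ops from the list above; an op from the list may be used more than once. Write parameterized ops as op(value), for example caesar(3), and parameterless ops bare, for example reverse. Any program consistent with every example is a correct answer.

reverse | swapcase | reverse | take(4)

Check, running the answer program on each example:
  "dokqclkd" -> "dklcqkod" -> "DKLCQKOD" -> "DOKQCLKD" -> "DOKQ"
  "huntioxi" -> "ixoitnuh" -> "IXOITNUH" -> "HUNTIOXI" -> "HUNT"
  "ijdwpoibytfc" -> "cftybiopwdji" -> "CFTYBIOPWDJI" -> "IJDWPOIBYTFC" -> "IJDW"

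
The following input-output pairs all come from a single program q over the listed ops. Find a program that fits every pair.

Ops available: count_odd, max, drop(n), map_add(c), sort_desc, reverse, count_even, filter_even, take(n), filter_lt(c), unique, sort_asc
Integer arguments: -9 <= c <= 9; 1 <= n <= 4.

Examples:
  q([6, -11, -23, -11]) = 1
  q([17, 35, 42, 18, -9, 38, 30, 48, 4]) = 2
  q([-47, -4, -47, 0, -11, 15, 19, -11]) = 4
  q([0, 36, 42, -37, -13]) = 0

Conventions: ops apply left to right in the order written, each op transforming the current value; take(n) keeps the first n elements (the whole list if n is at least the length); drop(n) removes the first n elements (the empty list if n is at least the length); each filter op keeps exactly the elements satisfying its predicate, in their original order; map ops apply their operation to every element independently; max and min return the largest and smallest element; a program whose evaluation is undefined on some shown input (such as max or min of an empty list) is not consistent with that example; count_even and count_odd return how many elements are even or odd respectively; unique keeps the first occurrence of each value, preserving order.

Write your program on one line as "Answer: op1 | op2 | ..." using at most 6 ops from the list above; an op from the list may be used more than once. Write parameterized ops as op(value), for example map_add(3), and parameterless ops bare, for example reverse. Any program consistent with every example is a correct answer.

sort_asc | map_add(9) | drop(2) | map_add(4) | count_even

Check, running the answer program on each example:
  [6, -11, -23, -11] -> [-23, -11, -11, 6] -> [-14, -2, -2, 15] -> [-2, 15] -> [2, 19] -> 1
  [17, 35, 42, 18, -9, 38, 30, 48, 4] -> [-9, 4, 17, 18, 30, 35, 38, 42, 48] -> [0, 13, 26, 27, 39, 44, 47, 51, 57] -> [26, 27, 39, 44, 47, 51, 57] -> [30, 31, 43, 48, 51, 55, 61] -> 2
  [-47, -4, -47, 0, -11, 15, 19, -11] -> [-47, -47, -11, -11, -4, 0, 15, 19] -> [-38, -38, -2, -2, 5, 9, 24, 28] -> [-2, -2, 5, 9, 24, 28] -> [2, 2, 9, 13, 28, 32] -> 4
  [0, 36, 42, -37, -13] -> [-37, -13, 0, 36, 42] -> [-28, -4, 9, 45, 51] -> [9, 45, 51] -> [13, 49, 55] -> 0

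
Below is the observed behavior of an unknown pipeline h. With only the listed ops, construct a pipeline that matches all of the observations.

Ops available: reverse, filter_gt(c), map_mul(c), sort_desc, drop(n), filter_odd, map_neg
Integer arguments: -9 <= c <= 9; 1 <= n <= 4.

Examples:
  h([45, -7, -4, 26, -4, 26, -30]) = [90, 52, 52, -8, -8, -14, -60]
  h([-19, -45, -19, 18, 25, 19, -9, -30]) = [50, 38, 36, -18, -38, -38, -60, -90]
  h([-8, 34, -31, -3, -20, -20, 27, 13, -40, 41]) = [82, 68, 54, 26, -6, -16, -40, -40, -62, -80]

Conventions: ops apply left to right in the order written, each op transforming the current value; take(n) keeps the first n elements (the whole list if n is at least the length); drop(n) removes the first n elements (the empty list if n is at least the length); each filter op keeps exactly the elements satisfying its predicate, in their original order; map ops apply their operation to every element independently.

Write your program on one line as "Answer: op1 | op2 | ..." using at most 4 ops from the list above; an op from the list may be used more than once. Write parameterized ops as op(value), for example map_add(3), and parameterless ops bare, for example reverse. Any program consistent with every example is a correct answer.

reverse | sort_desc | map_mul(-2) | map_neg

Check, running the answer program on each example:
  [45, -7, -4, 26, -4, 26, -30] -> [-30, 26, -4, 26, -4, -7, 45] -> [45, 26, 26, -4, -4, -7, -30] -> [-90, -52, -52, 8, 8, 14, 60] -> [90, 52, 52, -8, -8, -14, -60]
  [-19, -45, -19, 18, 25, 19, -9, -30] -> [-30, -9, 19, 25, 18, -19, -45, -19] -> [25, 19, 18, -9, -19, -19, -30, -45] -> [-50, -38, -36, 18, 38, 38, 60, 90] -> [50, 38, 36, -18, -38, -38, -60, -90]
  [-8, 34, -31, -3, -20, -20, 27, 13, -40, 41] -> [41, -40, 13, 27, -20, -20, -3, -31, 34, -8] -> [41, 34, 27, 13, -3, -8, -20, -20, -31, -40] -> [-82, -68, -54, -26, 6, 16, 40, 40, 62, 80] -> [82, 68, 54, 26, -6, -16, -40, -40, -62, -80]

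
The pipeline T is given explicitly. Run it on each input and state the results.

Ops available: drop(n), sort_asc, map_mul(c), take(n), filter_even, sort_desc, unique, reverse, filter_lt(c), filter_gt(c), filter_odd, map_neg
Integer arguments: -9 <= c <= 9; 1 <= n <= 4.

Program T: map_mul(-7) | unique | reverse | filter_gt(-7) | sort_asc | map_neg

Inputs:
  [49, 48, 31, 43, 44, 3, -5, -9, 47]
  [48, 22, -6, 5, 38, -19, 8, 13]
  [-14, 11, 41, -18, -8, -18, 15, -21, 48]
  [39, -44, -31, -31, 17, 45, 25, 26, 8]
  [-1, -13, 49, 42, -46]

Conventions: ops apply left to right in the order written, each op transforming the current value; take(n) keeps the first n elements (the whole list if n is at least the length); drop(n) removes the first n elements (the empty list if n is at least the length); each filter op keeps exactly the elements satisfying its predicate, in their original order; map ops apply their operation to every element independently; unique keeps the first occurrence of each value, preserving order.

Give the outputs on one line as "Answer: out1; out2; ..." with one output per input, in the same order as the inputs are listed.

[-35, -63]; [-42, -133]; [-56, -98, -126, -147]; [-217, -308]; [-7, -91, -322]

Execution, op by op:
  [49, 48, 31, 43, 44, 3, -5, -9, 47] -> [-343, -336, -217, -301, -308, -21, 35, 63, -329] -> [-343, -336, -217, -301, -308, -21, 35, 63, -329] -> [-329, 63, 35, -21, -308, -301, -217, -336, -343] -> [63, 35] -> [35, 63] -> [-35, -63]
  [48, 22, -6, 5, 38, -19, 8, 13] -> [-336, -154, 42, -35, -266, 133, -56, -91] -> [-336, -154, 42, -35, -266, 133, -56, -91] -> [-91, -56, 133, -266, -35, 42, -154, -336] -> [133, 42] -> [42, 133] -> [-42, -133]
  [-14, 11, 41, -18, -8, -18, 15, -21, 48] -> [98, -77, -287, 126, 56, 126, -105, 147, -336] -> [98, -77, -287, 126, 56, -105, 147, -336] -> [-336, 147, -105, 56, 126, -287, -77, 98] -> [147, 56, 126, 98] -> [56, 98, 126, 147] -> [-56, -98, -126, -147]
  [39, -44, -31, -31, 17, 45, 25, 26, 8] -> [-273, 308, 217, 217, -119, -315, -175, -182, -56] -> [-273, 308, 217, -119, -315, -175, -182, -56] -> [-56, -182, -175, -315, -119, 217, 308, -273] -> [217, 308] -> [217, 308] -> [-217, -308]
  [-1, -13, 49, 42, -46] -> [7, 91, -343, -294, 322] -> [7, 91, -343, -294, 322] -> [322, -294, -343, 91, 7] -> [322, 91, 7] -> [7, 91, 322] -> [-7, -91, -322]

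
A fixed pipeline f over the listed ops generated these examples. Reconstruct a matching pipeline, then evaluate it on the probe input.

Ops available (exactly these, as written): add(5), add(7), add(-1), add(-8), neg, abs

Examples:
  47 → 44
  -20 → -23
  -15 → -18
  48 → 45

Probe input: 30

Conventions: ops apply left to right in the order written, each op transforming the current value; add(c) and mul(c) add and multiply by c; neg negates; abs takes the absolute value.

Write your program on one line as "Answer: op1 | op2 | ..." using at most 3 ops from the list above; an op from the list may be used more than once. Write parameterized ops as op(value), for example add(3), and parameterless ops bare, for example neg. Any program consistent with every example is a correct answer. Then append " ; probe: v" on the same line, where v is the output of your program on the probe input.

add(5) | add(-8) ; probe: 27

Check, running the answer program on each example:
  47 -> 52 -> 44
  -20 -> -15 -> -23
  -15 -> -10 -> -18
  48 -> 53 -> 45
  probe: 30 -> 35 -> 27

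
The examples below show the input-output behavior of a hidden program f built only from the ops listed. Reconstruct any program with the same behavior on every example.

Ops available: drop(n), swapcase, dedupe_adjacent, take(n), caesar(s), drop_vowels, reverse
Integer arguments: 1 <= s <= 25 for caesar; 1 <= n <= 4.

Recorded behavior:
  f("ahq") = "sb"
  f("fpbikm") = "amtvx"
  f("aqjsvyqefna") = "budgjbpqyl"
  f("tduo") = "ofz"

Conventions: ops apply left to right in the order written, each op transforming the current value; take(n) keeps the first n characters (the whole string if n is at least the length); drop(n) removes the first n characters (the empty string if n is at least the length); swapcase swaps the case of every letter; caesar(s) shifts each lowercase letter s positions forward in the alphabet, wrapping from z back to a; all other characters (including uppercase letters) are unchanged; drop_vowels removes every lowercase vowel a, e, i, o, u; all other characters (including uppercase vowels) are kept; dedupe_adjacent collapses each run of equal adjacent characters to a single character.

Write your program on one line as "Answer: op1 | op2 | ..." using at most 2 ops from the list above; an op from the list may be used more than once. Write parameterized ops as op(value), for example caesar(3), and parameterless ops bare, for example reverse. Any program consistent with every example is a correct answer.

caesar(11) | drop(1)

Check, running the answer program on each example:
  "ahq" -> "lsb" -> "sb"
  "fpbikm" -> "qamtvx" -> "amtvx"
  "aqjsvyqefna" -> "lbudgjbpqyl" -> "budgjbpqyl"
  "tduo" -> "eofz" -> "ofz"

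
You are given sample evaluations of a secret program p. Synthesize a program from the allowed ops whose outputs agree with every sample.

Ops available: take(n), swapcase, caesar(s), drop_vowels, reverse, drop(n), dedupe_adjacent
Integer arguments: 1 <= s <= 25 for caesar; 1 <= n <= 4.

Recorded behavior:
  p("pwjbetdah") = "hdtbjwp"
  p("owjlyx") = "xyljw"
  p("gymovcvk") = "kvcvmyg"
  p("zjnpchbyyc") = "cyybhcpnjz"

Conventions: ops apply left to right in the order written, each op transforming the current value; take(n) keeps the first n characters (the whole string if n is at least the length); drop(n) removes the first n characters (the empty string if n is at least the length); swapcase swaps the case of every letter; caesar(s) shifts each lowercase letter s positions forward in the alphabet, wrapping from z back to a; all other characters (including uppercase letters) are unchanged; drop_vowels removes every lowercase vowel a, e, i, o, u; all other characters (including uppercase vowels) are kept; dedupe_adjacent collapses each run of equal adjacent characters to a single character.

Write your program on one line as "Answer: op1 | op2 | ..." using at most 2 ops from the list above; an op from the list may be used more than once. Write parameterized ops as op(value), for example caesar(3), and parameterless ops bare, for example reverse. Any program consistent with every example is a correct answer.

reverse | drop_vowels

Check, running the answer program on each example:
  "pwjbetdah" -> "hadtebjwp" -> "hdtbjwp"
  "owjlyx" -> "xyljwo" -> "xyljw"
  "gymovcvk" -> "kvcvomyg" -> "kvcvmyg"
  "zjnpchbyyc" -> "cyybhcpnjz" -> "cyybhcpnjz"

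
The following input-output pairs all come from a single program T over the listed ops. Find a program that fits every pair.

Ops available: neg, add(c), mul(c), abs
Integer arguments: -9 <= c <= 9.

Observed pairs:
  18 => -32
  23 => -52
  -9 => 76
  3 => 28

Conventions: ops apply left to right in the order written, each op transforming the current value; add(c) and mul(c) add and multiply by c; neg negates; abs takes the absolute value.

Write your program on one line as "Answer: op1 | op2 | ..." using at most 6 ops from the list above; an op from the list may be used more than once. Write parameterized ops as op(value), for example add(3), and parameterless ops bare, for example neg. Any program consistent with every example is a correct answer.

neg | add(8) | mul(-4) | neg | add(8)

Check, running the answer program on each example:
  18 -> -18 -> -10 -> 40 -> -40 -> -32
  23 -> -23 -> -15 -> 60 -> -60 -> -52
  -9 -> 9 -> 17 -> -68 -> 68 -> 76
  3 -> -3 -> 5 -> -20 -> 20 -> 28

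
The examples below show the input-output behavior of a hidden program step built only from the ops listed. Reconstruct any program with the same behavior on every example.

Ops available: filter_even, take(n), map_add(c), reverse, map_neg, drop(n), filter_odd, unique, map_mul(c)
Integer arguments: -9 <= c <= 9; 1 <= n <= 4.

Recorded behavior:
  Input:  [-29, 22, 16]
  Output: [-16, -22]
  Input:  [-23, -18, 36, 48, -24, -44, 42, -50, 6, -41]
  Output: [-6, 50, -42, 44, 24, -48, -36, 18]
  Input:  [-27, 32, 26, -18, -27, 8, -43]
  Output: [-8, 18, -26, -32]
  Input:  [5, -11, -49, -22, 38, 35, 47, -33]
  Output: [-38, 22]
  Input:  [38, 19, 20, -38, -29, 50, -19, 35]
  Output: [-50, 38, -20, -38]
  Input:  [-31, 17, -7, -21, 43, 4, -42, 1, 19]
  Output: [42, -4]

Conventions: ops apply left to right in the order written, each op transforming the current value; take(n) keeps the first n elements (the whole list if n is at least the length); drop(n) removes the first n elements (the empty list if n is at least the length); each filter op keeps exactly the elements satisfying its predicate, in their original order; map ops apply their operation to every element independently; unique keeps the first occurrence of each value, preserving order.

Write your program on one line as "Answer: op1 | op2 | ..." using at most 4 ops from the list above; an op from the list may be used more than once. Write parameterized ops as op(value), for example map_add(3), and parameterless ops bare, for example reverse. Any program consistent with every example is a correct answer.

reverse | map_neg | filter_even

Check, running the answer program on each example:
  [-29, 22, 16] -> [16, 22, -29] -> [-16, -22, 29] -> [-16, -22]
  [-23, -18, 36, 48, -24, -44, 42, -50, 6, -41] -> [-41, 6, -50, 42, -44, -24, 48, 36, -18, -23] -> [41, -6, 50, -42, 44, 24, -48, -36, 18, 23] -> [-6, 50, -42, 44, 24, -48, -36, 18]
  [-27, 32, 26, -18, -27, 8, -43] -> [-43, 8, -27, -18, 26, 32, -27] -> [43, -8, 27, 18, -26, -32, 27] -> [-8, 18, -26, -32]
  [5, -11, -49, -22, 38, 35, 47, -33] -> [-33, 47, 35, 38, -22, -49, -11, 5] -> [33, -47, -35, -38, 22, 49, 11, -5] -> [-38, 22]
  [38, 19, 20, -38, -29, 50, -19, 35] -> [35, -19, 50, -29, -38, 20, 19, 38] -> [-35, 19, -50, 29, 38, -20, -19, -38] -> [-50, 38, -20, -38]
  [-31, 17, -7, -21, 43, 4, -42, 1, 19] -> [19, 1, -42, 4, 43, -21, -7, 17, -31] -> [-19, -1, 42, -4, -43, 21, 7, -17, 31] -> [42, -4]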